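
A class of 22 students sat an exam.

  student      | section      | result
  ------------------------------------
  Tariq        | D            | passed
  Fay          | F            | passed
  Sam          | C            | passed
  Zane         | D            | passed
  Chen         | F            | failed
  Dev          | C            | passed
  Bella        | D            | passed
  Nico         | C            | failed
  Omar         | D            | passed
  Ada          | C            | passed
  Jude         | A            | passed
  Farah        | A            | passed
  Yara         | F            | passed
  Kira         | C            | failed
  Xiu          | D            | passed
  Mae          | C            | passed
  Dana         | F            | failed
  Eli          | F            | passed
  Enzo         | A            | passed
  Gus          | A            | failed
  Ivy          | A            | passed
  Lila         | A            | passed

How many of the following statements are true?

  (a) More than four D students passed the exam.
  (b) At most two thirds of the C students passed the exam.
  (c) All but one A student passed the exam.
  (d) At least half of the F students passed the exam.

(a) D: |A| = 5, |A ∩ B| = 5; needs |A ∩ B| > 4 — true.
(b) C: |A| = 6, |A ∩ B| = 4; needs |A ∩ B| / |A| ≤ 2/3 — true.
(c) A: |A| = 6, |A ∩ B| = 5; needs |A ∖ B| = 1 — true.
(d) F: |A| = 5, |A ∩ B| = 3; needs |A ∩ B| ≥ |A ∖ B| — true.

4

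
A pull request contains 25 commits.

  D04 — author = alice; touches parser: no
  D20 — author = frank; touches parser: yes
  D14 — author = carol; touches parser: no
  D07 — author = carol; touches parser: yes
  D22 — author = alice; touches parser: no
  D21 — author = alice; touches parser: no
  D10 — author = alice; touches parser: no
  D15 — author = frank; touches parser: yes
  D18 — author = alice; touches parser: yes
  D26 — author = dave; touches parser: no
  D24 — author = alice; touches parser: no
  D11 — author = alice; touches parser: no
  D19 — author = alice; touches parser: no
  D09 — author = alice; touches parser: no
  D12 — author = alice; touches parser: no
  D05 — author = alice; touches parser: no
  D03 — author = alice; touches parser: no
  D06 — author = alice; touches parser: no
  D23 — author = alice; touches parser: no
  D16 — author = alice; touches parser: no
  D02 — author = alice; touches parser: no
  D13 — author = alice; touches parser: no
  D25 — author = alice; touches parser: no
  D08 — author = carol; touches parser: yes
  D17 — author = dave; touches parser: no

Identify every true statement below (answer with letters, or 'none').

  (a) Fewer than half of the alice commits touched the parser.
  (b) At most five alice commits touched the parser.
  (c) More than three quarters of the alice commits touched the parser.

|A| = 18, |A ∩ B| = 1, |A ∖ B| = 17.
(a) |A ∩ B| < |A ∖ B|: holds.
(b) |A ∩ B| ≤ 5: holds.
(c) |A ∩ B| / |A| > 3/4: fails.

(a), (b)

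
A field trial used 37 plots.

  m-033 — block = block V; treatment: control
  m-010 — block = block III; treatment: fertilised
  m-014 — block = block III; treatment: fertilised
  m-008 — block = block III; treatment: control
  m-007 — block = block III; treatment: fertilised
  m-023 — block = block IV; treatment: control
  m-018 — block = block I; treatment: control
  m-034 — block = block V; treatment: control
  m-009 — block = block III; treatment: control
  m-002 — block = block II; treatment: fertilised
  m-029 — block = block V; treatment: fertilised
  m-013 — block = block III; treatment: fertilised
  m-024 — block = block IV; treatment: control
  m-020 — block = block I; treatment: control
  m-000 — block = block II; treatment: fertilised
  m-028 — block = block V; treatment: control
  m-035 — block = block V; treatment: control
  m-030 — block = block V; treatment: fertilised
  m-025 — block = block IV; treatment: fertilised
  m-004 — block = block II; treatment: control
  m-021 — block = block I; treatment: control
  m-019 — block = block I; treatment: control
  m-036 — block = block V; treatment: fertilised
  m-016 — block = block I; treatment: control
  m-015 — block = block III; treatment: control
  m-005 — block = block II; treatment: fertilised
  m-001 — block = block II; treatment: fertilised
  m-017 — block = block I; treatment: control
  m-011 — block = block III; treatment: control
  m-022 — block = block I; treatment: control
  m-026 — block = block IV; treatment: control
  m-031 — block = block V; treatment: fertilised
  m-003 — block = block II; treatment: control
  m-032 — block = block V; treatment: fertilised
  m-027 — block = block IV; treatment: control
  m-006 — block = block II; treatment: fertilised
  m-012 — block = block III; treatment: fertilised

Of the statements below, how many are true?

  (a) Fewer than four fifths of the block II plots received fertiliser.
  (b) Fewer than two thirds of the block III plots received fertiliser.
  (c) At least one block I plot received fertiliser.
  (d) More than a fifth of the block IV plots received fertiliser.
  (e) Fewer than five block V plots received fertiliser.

(a) block II: |A| = 7, |A ∩ B| = 5; needs |A ∩ B| / |A| < 4/5 — true.
(b) block III: |A| = 9, |A ∩ B| = 5; needs |A ∩ B| / |A| < 2/3 — true.
(c) block I: |A| = 7, |A ∩ B| = 0; needs A ∩ B ≠ ∅ (|A ∩ B| ≥ 1) — false.
(d) block IV: |A| = 5, |A ∩ B| = 1; needs |A ∩ B| / |A| > 1/5 — false.
(e) block V: |A| = 9, |A ∩ B| = 5; needs |A ∩ B| < 5 — false.

2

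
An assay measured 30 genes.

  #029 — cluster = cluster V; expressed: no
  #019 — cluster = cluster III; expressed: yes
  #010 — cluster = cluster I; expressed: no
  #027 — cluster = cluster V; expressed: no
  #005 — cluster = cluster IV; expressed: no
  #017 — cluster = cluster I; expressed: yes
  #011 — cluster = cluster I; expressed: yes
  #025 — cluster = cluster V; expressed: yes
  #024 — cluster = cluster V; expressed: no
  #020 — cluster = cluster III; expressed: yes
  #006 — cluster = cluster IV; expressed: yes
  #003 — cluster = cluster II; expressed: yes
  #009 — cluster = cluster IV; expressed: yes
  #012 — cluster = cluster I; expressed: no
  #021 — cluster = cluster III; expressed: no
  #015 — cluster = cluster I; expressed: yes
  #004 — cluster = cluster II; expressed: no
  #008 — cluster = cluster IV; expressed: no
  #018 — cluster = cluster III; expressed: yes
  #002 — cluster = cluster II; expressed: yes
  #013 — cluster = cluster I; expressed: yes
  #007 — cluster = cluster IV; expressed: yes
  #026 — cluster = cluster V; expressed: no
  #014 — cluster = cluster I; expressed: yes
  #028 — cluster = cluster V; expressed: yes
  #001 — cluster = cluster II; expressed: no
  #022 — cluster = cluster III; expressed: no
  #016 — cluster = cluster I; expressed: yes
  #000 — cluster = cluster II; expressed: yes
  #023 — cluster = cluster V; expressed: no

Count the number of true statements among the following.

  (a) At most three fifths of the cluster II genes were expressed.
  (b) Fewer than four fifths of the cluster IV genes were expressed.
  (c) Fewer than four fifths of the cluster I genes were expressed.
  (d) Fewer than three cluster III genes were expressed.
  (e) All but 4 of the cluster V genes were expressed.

(a) cluster II: |A| = 5, |A ∩ B| = 3; needs |A ∩ B| / |A| ≤ 3/5 — true.
(b) cluster IV: |A| = 5, |A ∩ B| = 3; needs |A ∩ B| / |A| < 4/5 — true.
(c) cluster I: |A| = 8, |A ∩ B| = 6; needs |A ∩ B| / |A| < 4/5 — true.
(d) cluster III: |A| = 5, |A ∩ B| = 3; needs |A ∩ B| < 3 — false.
(e) cluster V: |A| = 7, |A ∩ B| = 2; needs |A ∖ B| = 4 — false.

3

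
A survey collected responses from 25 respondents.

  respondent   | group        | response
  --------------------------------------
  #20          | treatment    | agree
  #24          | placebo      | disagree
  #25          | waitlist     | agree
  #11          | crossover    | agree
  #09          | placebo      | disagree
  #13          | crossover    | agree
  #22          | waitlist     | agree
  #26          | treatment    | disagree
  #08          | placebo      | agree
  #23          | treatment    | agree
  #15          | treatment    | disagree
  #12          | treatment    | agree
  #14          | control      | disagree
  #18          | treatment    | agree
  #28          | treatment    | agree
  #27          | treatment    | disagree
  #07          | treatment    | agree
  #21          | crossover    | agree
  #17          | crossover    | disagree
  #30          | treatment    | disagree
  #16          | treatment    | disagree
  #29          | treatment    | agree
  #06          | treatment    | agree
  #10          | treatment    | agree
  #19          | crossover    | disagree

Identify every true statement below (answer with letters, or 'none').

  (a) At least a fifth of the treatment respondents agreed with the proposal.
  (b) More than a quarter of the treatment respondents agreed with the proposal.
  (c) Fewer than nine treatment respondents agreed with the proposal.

|A| = 14, |A ∩ B| = 9, |A ∖ B| = 5.
(a) |A ∩ B| / |A| ≥ 1/5: holds.
(b) |A ∩ B| / |A| > 1/4: holds.
(c) |A ∩ B| < 9: fails.

(a), (b)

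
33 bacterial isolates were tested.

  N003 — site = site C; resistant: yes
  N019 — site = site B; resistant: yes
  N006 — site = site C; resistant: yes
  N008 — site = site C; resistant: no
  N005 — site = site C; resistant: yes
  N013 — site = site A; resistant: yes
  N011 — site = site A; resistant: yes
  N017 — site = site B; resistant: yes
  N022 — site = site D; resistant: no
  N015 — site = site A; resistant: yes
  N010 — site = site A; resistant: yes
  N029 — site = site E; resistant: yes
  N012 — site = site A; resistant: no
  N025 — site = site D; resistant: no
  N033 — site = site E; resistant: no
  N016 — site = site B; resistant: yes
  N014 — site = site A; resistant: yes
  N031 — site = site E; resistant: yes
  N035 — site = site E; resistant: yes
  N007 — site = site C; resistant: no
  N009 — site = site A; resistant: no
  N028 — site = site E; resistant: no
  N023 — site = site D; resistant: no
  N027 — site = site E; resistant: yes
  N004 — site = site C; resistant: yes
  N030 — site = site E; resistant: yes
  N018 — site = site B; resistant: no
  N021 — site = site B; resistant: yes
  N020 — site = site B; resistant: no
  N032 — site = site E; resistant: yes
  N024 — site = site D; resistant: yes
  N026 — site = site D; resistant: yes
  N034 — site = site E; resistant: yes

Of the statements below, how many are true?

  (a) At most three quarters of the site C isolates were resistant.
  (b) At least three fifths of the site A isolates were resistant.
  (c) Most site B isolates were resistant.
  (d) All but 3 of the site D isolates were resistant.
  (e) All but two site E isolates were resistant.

(a) site C: |A| = 6, |A ∩ B| = 4; needs |A ∩ B| / |A| ≤ 3/4 — true.
(b) site A: |A| = 7, |A ∩ B| = 5; needs |A ∩ B| / |A| ≥ 3/5 — true.
(c) site B: |A| = 6, |A ∩ B| = 4; needs |A ∩ B| > |A ∖ B| — true.
(d) site D: |A| = 5, |A ∩ B| = 2; needs |A ∖ B| = 3 — true.
(e) site E: |A| = 9, |A ∩ B| = 7; needs |A ∖ B| = 2 — true.

5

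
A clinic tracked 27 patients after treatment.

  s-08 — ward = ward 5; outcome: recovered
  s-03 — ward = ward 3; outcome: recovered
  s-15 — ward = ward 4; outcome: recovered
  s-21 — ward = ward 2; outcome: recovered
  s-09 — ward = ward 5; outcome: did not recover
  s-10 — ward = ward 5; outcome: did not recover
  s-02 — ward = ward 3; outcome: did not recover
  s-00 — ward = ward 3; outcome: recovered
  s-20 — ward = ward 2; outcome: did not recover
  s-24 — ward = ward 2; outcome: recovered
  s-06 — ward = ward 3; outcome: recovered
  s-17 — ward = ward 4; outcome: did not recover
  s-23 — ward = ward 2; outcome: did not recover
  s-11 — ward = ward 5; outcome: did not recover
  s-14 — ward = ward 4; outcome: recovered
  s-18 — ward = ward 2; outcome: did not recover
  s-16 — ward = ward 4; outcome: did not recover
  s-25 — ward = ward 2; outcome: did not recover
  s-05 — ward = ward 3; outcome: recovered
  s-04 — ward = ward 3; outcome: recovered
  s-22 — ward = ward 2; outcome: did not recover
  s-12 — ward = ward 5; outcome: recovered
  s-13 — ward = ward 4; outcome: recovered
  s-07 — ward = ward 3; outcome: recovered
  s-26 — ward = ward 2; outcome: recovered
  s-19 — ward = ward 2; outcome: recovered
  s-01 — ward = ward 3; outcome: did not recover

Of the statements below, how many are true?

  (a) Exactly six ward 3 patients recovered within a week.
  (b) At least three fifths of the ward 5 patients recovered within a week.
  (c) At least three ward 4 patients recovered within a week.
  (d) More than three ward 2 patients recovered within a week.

3

(a) ward 3: |A| = 8, |A ∩ B| = 6; needs |A ∩ B| = 6 — true.
(b) ward 5: |A| = 5, |A ∩ B| = 2; needs |A ∩ B| / |A| ≥ 3/5 — false.
(c) ward 4: |A| = 5, |A ∩ B| = 3; needs |A ∩ B| ≥ 3 — true.
(d) ward 2: |A| = 9, |A ∩ B| = 4; needs |A ∩ B| > 3 — true.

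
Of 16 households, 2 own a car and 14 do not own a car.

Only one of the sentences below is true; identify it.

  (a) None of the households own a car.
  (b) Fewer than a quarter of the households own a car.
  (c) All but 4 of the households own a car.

(b)

|A| = 16, |A ∩ B| = 2, |A ∖ B| = 14.
(a) requires A ∩ B = ∅ (|A ∩ B| = 0): false.
(b) requires |A ∩ B| / |A| < 1/4: true.
(c) requires |A ∖ B| = 4: false.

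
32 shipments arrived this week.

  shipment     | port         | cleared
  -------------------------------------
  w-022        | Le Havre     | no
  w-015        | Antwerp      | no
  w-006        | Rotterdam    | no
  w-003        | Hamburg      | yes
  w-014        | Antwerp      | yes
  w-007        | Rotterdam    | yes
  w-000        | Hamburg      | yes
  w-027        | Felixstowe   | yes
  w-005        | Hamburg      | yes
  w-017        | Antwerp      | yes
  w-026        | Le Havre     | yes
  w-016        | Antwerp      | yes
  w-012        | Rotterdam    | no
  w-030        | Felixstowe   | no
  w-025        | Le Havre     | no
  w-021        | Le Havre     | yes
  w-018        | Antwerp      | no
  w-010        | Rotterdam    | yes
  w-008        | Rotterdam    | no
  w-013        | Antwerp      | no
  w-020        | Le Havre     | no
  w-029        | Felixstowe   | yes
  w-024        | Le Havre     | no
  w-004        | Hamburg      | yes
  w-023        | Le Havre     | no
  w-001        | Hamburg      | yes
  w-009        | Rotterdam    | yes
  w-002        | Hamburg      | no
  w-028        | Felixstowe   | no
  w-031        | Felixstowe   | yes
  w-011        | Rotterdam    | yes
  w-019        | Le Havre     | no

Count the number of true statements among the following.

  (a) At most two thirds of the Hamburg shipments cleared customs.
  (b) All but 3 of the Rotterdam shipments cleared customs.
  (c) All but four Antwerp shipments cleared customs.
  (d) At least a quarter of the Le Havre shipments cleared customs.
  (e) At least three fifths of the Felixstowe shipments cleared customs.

3

(a) Hamburg: |A| = 6, |A ∩ B| = 5; needs |A ∩ B| / |A| ≤ 2/3 — false.
(b) Rotterdam: |A| = 7, |A ∩ B| = 4; needs |A ∖ B| = 3 — true.
(c) Antwerp: |A| = 6, |A ∩ B| = 3; needs |A ∖ B| = 4 — false.
(d) Le Havre: |A| = 8, |A ∩ B| = 2; needs |A ∩ B| / |A| ≥ 1/4 — true.
(e) Felixstowe: |A| = 5, |A ∩ B| = 3; needs |A ∩ B| / |A| ≥ 3/5 — true.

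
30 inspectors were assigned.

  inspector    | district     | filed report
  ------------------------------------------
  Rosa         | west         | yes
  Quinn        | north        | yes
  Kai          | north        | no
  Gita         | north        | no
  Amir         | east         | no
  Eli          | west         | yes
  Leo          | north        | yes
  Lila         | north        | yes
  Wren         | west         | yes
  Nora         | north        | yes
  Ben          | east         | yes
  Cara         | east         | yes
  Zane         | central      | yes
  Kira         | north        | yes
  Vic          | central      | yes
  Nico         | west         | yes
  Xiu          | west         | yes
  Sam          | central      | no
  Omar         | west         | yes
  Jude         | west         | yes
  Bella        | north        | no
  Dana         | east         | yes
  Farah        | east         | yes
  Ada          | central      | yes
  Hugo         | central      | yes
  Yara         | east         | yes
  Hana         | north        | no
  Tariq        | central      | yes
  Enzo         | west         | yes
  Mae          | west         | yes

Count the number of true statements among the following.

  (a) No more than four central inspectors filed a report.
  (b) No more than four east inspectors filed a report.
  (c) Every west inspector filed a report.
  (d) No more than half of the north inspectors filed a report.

(a) central: |A| = 6, |A ∩ B| = 5; needs |A ∩ B| ≤ 4 — false.
(b) east: |A| = 6, |A ∩ B| = 5; needs |A ∩ B| ≤ 4 — false.
(c) west: |A| = 9, |A ∩ B| = 9; needs A ⊆ B, i.e. every element of A is in B (|A ∖ B| = 0) — true.
(d) north: |A| = 9, |A ∩ B| = 5; needs |A ∩ B| ≤ |A ∖ B| — false.

1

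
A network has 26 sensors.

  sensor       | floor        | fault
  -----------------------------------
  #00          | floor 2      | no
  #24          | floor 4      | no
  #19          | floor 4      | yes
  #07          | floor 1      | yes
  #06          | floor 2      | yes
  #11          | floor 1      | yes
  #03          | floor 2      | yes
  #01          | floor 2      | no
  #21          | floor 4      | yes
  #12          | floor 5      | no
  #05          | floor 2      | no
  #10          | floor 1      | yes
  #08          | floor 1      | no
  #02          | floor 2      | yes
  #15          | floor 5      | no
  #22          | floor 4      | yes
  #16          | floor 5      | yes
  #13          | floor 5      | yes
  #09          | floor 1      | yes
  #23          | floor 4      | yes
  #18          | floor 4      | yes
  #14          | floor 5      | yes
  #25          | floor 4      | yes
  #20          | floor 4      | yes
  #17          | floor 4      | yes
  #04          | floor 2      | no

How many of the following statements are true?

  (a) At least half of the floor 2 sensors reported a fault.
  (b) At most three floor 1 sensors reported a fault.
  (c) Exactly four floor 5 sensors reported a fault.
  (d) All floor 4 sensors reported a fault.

0

(a) floor 2: |A| = 7, |A ∩ B| = 3; needs |A ∩ B| ≥ |A ∖ B| — false.
(b) floor 1: |A| = 5, |A ∩ B| = 4; needs |A ∩ B| ≤ 3 — false.
(c) floor 5: |A| = 5, |A ∩ B| = 3; needs |A ∩ B| = 4 — false.
(d) floor 4: |A| = 9, |A ∩ B| = 8; needs A ⊆ B, i.e. every element of A is in B (|A ∖ B| = 0) — false.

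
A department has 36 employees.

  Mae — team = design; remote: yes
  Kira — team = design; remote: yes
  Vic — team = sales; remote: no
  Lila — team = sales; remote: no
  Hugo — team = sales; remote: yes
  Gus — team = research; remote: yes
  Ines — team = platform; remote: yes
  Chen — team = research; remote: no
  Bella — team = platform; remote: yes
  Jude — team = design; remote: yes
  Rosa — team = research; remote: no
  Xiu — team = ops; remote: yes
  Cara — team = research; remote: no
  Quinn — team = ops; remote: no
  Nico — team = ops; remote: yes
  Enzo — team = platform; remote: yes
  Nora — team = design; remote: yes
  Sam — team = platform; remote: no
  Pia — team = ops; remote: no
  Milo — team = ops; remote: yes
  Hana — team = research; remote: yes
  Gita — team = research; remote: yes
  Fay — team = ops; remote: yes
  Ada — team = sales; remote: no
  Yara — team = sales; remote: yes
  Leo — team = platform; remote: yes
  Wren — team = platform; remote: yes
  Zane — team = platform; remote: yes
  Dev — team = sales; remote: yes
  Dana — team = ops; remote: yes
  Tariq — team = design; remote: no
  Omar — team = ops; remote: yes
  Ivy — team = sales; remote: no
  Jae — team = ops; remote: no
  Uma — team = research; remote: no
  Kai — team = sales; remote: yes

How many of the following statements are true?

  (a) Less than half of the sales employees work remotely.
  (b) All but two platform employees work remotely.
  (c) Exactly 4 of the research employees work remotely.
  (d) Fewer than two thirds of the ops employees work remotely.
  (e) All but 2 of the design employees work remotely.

(a) sales: |A| = 8, |A ∩ B| = 4; needs |A ∩ B| < |A ∖ B| — false.
(b) platform: |A| = 7, |A ∩ B| = 6; needs |A ∖ B| = 2 — false.
(c) research: |A| = 7, |A ∩ B| = 3; needs |A ∩ B| = 4 — false.
(d) ops: |A| = 9, |A ∩ B| = 6; needs |A ∩ B| / |A| < 2/3 — false.
(e) design: |A| = 5, |A ∩ B| = 4; needs |A ∖ B| = 2 — false.

0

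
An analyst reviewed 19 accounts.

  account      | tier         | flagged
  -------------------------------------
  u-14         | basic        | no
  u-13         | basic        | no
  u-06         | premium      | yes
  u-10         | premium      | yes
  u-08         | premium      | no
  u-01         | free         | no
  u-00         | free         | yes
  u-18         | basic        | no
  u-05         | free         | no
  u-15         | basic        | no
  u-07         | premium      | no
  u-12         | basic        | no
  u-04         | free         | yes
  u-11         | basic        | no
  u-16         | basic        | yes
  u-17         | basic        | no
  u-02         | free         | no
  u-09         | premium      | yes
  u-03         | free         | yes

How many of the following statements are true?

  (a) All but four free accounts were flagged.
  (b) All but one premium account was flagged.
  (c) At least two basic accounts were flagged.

0

(a) free: |A| = 6, |A ∩ B| = 3; needs |A ∖ B| = 4 — false.
(b) premium: |A| = 5, |A ∩ B| = 3; needs |A ∖ B| = 1 — false.
(c) basic: |A| = 8, |A ∩ B| = 1; needs |A ∩ B| ≥ 2 — false.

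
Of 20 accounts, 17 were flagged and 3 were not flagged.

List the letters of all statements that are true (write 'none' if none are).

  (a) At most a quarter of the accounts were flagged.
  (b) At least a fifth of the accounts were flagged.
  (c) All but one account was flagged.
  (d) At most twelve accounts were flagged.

(b)

|A| = 20, |A ∩ B| = 17, |A ∖ B| = 3.
(a) |A ∩ B| / |A| ≤ 1/4: fails.
(b) |A ∩ B| / |A| ≥ 1/5: holds.
(c) |A ∖ B| = 1: fails.
(d) |A ∩ B| ≤ 12: fails.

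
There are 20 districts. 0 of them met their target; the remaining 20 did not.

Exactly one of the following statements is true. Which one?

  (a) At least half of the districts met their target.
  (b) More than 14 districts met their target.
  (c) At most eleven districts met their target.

(c)

|A| = 20, |A ∩ B| = 0, |A ∖ B| = 20.
(a) requires |A ∩ B| ≥ |A ∖ B|: false.
(b) requires |A ∩ B| > 14: false.
(c) requires |A ∩ B| ≤ 11: true.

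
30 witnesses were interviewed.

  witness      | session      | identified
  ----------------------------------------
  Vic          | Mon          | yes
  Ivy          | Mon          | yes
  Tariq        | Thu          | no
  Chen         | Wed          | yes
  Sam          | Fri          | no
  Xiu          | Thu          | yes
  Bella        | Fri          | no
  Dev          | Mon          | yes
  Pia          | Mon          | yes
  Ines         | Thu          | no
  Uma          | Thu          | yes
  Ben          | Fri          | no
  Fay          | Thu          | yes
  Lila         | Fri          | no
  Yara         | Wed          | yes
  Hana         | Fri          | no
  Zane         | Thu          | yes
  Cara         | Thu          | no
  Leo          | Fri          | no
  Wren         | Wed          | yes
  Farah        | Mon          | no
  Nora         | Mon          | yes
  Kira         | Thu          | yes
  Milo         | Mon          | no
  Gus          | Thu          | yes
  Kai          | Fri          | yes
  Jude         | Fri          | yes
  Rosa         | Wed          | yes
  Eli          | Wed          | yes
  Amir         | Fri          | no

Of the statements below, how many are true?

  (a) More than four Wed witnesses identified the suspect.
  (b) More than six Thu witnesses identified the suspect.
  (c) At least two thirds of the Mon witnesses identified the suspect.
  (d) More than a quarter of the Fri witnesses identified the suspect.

(a) Wed: |A| = 5, |A ∩ B| = 5; needs |A ∩ B| > 4 — true.
(b) Thu: |A| = 9, |A ∩ B| = 6; needs |A ∩ B| > 6 — false.
(c) Mon: |A| = 7, |A ∩ B| = 5; needs |A ∩ B| / |A| ≥ 2/3 — true.
(d) Fri: |A| = 9, |A ∩ B| = 2; needs |A ∩ B| / |A| > 1/4 — false.

2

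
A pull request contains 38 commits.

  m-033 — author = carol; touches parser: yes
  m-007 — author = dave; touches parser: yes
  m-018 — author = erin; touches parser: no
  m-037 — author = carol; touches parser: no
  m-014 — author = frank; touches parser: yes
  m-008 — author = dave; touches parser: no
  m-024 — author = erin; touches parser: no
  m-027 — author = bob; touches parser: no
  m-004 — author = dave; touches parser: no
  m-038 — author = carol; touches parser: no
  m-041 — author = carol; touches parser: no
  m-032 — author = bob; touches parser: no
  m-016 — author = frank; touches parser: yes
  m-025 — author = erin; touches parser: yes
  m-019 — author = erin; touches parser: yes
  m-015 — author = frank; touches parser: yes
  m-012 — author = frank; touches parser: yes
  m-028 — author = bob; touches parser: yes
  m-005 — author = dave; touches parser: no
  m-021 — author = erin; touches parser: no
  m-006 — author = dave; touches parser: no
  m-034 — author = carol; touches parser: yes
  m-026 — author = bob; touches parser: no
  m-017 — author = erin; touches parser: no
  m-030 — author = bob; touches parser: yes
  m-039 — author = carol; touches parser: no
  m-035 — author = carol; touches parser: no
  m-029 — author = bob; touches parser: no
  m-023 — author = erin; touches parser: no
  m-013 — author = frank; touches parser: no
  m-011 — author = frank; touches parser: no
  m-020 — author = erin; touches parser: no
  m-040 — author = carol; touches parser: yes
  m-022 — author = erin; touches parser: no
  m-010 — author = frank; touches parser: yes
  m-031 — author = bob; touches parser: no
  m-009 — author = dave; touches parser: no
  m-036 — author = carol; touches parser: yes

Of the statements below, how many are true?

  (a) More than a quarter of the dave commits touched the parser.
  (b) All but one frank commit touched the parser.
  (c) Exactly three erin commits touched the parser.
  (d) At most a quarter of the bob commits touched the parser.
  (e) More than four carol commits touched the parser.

0

(a) dave: |A| = 6, |A ∩ B| = 1; needs |A ∩ B| / |A| > 1/4 — false.
(b) frank: |A| = 7, |A ∩ B| = 5; needs |A ∖ B| = 1 — false.
(c) erin: |A| = 9, |A ∩ B| = 2; needs |A ∩ B| = 3 — false.
(d) bob: |A| = 7, |A ∩ B| = 2; needs |A ∩ B| / |A| ≤ 1/4 — false.
(e) carol: |A| = 9, |A ∩ B| = 4; needs |A ∩ B| > 4 — false.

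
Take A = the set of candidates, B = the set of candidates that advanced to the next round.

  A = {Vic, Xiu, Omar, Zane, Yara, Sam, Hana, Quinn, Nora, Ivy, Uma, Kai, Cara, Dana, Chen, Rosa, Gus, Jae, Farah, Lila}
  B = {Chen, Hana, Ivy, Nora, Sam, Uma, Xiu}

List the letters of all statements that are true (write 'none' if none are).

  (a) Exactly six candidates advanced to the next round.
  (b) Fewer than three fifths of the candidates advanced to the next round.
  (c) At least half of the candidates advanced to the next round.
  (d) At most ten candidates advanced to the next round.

|A| = 20, |A ∩ B| = 7, |A ∖ B| = 13.
(a) |A ∩ B| = 6: fails.
(b) |A ∩ B| / |A| < 3/5: holds.
(c) |A ∩ B| ≥ |A ∖ B|: fails.
(d) |A ∩ B| ≤ 10: holds.

(b), (d)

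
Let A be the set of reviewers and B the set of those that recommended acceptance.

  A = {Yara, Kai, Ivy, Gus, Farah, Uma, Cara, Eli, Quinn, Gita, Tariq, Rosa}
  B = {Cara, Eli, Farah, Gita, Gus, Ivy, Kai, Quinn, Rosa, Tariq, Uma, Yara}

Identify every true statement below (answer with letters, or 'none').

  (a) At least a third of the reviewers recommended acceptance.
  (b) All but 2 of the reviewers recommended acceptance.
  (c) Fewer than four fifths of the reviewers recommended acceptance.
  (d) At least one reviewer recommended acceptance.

|A| = 12, |A ∩ B| = 12, |A ∖ B| = 0.
(a) |A ∩ B| / |A| ≥ 1/3: holds.
(b) |A ∖ B| = 2: fails.
(c) |A ∩ B| / |A| < 4/5: fails.
(d) A ∩ B ≠ ∅ (|A ∩ B| ≥ 1): holds.

(a), (d)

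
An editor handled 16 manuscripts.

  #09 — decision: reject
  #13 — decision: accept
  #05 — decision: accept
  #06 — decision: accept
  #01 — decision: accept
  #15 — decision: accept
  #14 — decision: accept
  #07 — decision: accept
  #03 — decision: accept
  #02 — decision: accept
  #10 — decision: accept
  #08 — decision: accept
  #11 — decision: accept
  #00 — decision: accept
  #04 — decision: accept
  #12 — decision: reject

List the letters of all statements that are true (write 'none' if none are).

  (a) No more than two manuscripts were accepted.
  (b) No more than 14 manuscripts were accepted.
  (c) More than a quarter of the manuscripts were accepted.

|A| = 16, |A ∩ B| = 14, |A ∖ B| = 2.
(a) |A ∩ B| ≤ 2: fails.
(b) |A ∩ B| ≤ 14: holds.
(c) |A ∩ B| / |A| > 1/4: holds.

(b), (c)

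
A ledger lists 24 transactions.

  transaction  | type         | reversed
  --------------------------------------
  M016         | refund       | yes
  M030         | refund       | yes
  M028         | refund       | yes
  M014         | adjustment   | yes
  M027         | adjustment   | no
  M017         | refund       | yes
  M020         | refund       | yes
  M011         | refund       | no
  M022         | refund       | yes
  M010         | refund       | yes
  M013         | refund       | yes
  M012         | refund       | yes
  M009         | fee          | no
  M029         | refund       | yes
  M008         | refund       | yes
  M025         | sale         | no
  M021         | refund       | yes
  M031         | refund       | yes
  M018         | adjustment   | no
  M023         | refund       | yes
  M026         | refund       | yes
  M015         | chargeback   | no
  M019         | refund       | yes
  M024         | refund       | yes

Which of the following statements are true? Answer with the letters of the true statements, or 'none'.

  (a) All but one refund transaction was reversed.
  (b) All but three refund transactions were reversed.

(a)

|A| = 18, |A ∩ B| = 17, |A ∖ B| = 1.
(a) |A ∖ B| = 1: holds.
(b) |A ∖ B| = 3: fails.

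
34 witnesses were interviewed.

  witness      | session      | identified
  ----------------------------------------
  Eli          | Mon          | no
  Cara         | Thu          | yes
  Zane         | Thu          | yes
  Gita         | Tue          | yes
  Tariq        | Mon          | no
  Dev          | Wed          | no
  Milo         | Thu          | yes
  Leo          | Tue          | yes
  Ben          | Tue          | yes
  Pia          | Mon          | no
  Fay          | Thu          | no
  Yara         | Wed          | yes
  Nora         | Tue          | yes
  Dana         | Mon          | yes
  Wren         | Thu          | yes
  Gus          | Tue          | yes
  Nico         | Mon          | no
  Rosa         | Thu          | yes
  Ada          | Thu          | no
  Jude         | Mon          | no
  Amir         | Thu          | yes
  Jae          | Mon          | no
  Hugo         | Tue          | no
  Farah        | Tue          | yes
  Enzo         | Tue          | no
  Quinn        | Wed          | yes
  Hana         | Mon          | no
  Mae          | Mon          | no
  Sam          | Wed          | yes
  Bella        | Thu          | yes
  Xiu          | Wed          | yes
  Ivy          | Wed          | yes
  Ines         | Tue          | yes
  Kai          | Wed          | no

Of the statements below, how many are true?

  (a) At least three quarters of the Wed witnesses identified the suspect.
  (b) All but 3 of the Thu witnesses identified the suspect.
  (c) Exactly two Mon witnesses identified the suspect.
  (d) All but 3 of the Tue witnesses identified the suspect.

0

(a) Wed: |A| = 7, |A ∩ B| = 5; needs |A ∩ B| / |A| ≥ 3/4 — false.
(b) Thu: |A| = 9, |A ∩ B| = 7; needs |A ∖ B| = 3 — false.
(c) Mon: |A| = 9, |A ∩ B| = 1; needs |A ∩ B| = 2 — false.
(d) Tue: |A| = 9, |A ∩ B| = 7; needs |A ∖ B| = 3 — false.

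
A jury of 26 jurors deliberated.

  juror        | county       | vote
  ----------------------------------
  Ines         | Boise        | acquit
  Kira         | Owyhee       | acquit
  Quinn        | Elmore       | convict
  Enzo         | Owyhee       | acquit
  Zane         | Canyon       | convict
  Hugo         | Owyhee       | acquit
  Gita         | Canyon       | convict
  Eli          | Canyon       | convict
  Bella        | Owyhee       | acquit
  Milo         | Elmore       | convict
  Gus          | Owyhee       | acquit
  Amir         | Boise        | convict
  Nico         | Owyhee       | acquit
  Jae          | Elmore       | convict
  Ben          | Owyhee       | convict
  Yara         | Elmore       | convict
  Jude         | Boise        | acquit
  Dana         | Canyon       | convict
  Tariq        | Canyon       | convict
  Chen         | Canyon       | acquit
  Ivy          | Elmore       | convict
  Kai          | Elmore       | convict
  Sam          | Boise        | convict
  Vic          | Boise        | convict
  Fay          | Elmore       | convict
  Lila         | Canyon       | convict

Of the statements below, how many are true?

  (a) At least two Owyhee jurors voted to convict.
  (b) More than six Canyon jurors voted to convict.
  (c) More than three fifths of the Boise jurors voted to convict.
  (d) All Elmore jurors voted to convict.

1

(a) Owyhee: |A| = 7, |A ∩ B| = 1; needs |A ∩ B| ≥ 2 — false.
(b) Canyon: |A| = 7, |A ∩ B| = 6; needs |A ∩ B| > 6 — false.
(c) Boise: |A| = 5, |A ∩ B| = 3; needs |A ∩ B| / |A| > 3/5 — false.
(d) Elmore: |A| = 7, |A ∩ B| = 7; needs A ⊆ B, i.e. every element of A is in B (|A ∖ B| = 0) — true.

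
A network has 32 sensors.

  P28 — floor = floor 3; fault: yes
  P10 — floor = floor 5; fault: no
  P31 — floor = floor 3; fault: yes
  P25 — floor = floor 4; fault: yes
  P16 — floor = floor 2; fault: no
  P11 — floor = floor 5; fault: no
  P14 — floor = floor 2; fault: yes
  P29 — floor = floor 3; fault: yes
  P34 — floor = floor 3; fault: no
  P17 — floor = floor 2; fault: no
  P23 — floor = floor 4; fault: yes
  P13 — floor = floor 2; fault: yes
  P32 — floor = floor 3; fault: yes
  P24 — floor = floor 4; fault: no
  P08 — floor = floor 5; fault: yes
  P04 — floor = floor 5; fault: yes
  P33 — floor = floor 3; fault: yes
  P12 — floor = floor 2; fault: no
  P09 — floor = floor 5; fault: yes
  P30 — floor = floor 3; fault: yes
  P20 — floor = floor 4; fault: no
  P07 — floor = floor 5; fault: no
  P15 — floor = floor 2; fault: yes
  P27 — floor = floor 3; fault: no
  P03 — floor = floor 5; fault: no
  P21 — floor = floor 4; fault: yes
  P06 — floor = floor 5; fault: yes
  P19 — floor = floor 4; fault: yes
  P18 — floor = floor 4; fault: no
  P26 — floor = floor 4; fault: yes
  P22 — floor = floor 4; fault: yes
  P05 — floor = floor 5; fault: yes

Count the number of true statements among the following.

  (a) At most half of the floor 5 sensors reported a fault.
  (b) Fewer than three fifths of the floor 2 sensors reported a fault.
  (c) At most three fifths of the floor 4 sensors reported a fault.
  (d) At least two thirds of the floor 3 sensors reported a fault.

2

(a) floor 5: |A| = 9, |A ∩ B| = 5; needs |A ∩ B| ≤ |A ∖ B| — false.
(b) floor 2: |A| = 6, |A ∩ B| = 3; needs |A ∩ B| / |A| < 3/5 — true.
(c) floor 4: |A| = 9, |A ∩ B| = 6; needs |A ∩ B| / |A| ≤ 3/5 — false.
(d) floor 3: |A| = 8, |A ∩ B| = 6; needs |A ∩ B| / |A| ≥ 2/3 — true.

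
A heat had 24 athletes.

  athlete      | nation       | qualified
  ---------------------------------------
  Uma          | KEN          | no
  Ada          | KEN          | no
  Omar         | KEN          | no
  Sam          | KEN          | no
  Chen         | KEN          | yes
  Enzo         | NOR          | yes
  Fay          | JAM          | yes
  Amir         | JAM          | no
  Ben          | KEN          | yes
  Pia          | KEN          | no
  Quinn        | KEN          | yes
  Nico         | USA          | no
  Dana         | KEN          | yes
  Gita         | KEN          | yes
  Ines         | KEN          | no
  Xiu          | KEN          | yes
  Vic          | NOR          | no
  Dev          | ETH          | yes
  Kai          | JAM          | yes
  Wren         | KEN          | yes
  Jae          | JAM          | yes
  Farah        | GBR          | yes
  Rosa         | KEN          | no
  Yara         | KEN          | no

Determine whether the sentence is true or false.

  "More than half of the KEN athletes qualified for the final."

False

Truth condition: |A ∩ B| > |A ∖ B|.
|A| = 15, |A ∩ B| = 7, |A ∖ B| = 8.
7 < 8, so the statement is false.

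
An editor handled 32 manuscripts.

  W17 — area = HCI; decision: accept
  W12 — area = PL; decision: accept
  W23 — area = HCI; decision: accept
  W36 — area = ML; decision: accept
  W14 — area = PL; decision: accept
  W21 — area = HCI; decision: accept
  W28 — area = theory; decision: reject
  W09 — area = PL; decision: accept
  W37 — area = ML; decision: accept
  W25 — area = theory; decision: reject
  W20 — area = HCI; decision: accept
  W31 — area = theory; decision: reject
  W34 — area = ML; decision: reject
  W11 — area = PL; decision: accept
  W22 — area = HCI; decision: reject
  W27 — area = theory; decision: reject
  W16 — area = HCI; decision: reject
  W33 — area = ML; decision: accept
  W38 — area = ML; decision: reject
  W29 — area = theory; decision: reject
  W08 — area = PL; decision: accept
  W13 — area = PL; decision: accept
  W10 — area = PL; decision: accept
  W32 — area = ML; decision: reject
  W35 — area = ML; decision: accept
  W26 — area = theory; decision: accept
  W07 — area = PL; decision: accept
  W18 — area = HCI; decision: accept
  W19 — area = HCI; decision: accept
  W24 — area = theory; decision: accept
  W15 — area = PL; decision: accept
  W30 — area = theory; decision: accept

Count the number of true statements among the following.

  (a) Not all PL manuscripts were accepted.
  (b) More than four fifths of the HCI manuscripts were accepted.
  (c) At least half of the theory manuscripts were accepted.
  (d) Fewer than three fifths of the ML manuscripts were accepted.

(a) PL: |A| = 9, |A ∩ B| = 9; needs A ⊄ B (|A ∖ B| ≥ 1) — false.
(b) HCI: |A| = 8, |A ∩ B| = 6; needs |A ∩ B| / |A| > 4/5 — false.
(c) theory: |A| = 8, |A ∩ B| = 3; needs |A ∩ B| ≥ |A ∖ B| — false.
(d) ML: |A| = 7, |A ∩ B| = 4; needs |A ∩ B| / |A| < 3/5 — true.

1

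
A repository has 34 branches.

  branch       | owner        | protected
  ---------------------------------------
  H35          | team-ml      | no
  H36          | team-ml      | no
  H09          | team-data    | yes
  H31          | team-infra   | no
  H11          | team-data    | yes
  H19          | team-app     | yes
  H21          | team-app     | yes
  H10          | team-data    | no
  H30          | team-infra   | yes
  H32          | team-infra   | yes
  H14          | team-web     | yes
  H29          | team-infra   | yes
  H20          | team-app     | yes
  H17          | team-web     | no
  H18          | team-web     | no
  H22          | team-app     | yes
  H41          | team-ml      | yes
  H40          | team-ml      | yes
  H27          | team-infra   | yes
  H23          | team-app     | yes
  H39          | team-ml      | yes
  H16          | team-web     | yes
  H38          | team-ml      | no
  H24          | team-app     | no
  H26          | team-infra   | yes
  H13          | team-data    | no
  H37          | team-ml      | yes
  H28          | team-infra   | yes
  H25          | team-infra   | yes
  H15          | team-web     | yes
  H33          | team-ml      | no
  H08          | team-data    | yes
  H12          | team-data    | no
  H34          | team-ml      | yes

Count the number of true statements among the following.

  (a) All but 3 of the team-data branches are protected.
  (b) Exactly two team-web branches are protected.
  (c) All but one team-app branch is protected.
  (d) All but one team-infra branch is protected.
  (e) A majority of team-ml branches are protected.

(a) team-data: |A| = 6, |A ∩ B| = 3; needs |A ∖ B| = 3 — true.
(b) team-web: |A| = 5, |A ∩ B| = 3; needs |A ∩ B| = 2 — false.
(c) team-app: |A| = 6, |A ∩ B| = 5; needs |A ∖ B| = 1 — true.
(d) team-infra: |A| = 8, |A ∩ B| = 7; needs |A ∖ B| = 1 — true.
(e) team-ml: |A| = 9, |A ∩ B| = 5; needs |A ∩ B| > |A ∖ B| — true.

4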